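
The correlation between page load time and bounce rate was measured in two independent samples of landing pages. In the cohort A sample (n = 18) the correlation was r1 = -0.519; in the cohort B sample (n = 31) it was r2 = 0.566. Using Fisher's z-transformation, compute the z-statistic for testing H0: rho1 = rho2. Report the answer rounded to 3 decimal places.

Fisher z-transforms: z1 = atanh(-0.519) = -0.574970, z2 = atanh(0.566) = 0.641618; difference d = -1.216588
Var(d) = 1/15 + 1/28 = 0.0666667 + 0.0357143 = 0.1023810
z = d/√Var(d) = -1.216588 / √0.1023810 = -1.216588 / 0.319970 = -3.802

-3.802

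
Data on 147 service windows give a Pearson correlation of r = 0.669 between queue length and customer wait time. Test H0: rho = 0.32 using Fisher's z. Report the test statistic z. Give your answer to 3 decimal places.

Fisher z: atanh(0.669) = 0.808931, atanh(0.32) = 0.331647
z = (z_r − z_0)·√(n−3) = (0.808931 − 0.331647)·√144 = 0.477284 · 12.000000 = 5.727

5.727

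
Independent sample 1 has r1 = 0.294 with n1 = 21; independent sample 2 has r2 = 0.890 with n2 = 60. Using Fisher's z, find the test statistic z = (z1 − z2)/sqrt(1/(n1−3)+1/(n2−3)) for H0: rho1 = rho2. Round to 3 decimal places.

-4.139

Fisher z-transforms: z1 = atanh(0.294) = 0.302939, z2 = atanh(0.890) = 1.421926; difference d = -1.118987
Var(d) = 1/18 + 1/57 = 0.0555556 + 0.0175439 = 0.0730995
z = d/√Var(d) = -1.118987 / √0.0730995 = -1.118987 / 0.270369 = -4.139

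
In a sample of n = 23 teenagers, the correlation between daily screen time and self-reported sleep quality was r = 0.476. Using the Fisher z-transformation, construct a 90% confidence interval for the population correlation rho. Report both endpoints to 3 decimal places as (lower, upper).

(0.149, 0.709)

z_r = atanh(0.476) = 0.517800;  SE = 1/√(n−3) = 1/√20 = 0.223607
z-limits: 0.517800 ± 1.645·0.223607 = 0.517800 ± 0.367834 = [0.149966, 0.885634]
ρ-limits: (tanh 0.149966, tanh 0.885634) = (0.149, 0.709)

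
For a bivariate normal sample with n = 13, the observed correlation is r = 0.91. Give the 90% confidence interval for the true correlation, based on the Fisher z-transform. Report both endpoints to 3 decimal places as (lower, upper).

z_r = atanh(0.91) = 1.527524;  SE = 1/√(n−3) = 1/√10 = 0.316228
z-limits: 1.527524 ± 1.645·0.316228 = 1.527524 ± 0.520195 = [1.007329, 2.047719]
ρ-limits: (tanh 1.007329, tanh 2.047719) = (0.765, 0.967)

(0.765, 0.967)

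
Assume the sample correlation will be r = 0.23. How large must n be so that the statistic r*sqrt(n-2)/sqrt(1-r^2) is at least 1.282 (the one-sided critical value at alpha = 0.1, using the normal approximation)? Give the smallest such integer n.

r√(n−2)/√(1−r²) ≥ 1.282  ⇔  n−2 ≥ (1.282)²·(1−r²)/r²
(1−r²)/r² = (1−0.0529)/0.0529 = 17.9036
n ≥ 2 + 1.643524·17.9036 = 2 + 29.4250 = 31.4250
⌈31.4250⌉ = 32

32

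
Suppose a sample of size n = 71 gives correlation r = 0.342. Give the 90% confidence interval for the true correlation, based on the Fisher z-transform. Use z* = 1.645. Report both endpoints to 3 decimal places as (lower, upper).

z_r = atanh(0.342) = 0.356356;  SE = 1/√(n−3) = 1/√68 = 0.121268
z-limits: 0.356356 ± 1.645·0.121268 = 0.356356 ± 0.199486 = [0.156870, 0.555842]
ρ-limits: (tanh 0.156870, tanh 0.555842) = (0.156, 0.505)

(0.156, 0.505)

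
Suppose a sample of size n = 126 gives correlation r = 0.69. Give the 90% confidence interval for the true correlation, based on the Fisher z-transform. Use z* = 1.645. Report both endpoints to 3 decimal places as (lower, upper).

(0.604, 0.760)

z_r = atanh(0.69) = 0.847956;  SE = 1/√(n−3) = 1/√123 = 0.090167
z-limits: 0.847956 ± 1.645·0.090167 = 0.847956 ± 0.148325 = [0.699631, 0.996281]
ρ-limits: (tanh 0.699631, tanh 0.996281) = (0.604, 0.760)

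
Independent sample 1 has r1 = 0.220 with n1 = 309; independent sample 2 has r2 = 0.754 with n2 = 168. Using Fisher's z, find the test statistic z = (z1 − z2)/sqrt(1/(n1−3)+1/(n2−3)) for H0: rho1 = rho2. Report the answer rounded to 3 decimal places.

-7.853

Fisher z-transforms: z1 = atanh(0.220) = 0.223656, z2 = atanh(0.754) = 0.982161; difference d = -0.758505
Var(d) = 1/306 + 1/165 = 0.0032680 + 0.0060606 = 0.0093286
z = d/√Var(d) = -0.758505 / √0.0093286 = -0.758505 / 0.096585 = -7.853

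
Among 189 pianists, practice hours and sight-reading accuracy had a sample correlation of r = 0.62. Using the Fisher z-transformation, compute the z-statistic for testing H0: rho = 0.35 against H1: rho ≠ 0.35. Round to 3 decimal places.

z_r = atanh(0.62) = 0.725005,  z_0 = atanh(0.35) = 0.365444
SE = 1/√(n−3) = 1/√186 = 0.073324
z = (z_r − z_0)/SE = (0.725005 − 0.365444) / 0.073324 = 0.359561 / 0.073324 = 4.904

4.904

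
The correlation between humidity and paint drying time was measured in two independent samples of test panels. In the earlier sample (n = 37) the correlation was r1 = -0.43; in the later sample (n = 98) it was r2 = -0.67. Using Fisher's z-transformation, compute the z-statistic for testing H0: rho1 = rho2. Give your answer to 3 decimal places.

Fisher z-transforms: z1 = atanh(-0.43) = -0.459897, z2 = atanh(-0.67) = -0.810743; difference d = 0.350846
Var(d) = 1/34 + 1/95 = 0.0294118 + 0.0105263 = 0.0399381
z = d/√Var(d) = 0.350846 / √0.0399381 = 0.350846 / 0.199845 = 1.756

1.756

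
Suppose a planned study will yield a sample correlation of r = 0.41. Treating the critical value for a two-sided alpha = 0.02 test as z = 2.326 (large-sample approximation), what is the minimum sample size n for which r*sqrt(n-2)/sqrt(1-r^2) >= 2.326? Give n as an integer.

Need r·√(n−2)/√(1−r²) ≥ 2.326
√(n−2) ≥ 2.326·√(1−0.1681) / 0.41 = 2.326·0.912086 / 0.41 = 5.1744
n−2 ≥ 26.7744  ⇒  n ≥ 28.7744
Smallest integer n = 29

29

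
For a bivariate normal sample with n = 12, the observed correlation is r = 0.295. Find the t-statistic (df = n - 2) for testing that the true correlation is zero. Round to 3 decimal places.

1 − r² = 1 − 0.087025 = 0.912975;  √(1−r²) = 0.955497
√(n−2) = √10 = 3.162278
t = r·√(n−2)/√(1−r²) = 0.295 · 3.162278 / 0.955497 = 0.976

0.976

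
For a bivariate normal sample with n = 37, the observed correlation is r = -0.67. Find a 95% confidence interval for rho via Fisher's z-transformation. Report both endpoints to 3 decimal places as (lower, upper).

Fisher z: z_r = atanh(r) = ½·ln((1+(-0.67))/(1−(-0.67))) = -0.810743
SE(z) = 1/√(n−3) = 1/√34 = 0.171499
95% ⇒ z* = 1.960; margin = 1.960·0.171499 = 0.336138
CI on z-scale: (-1.146881, -0.474605)
Back-transform: tanh(-1.146881) = -0.816718, tanh(-0.474605) = -0.441913

(-0.817, -0.442)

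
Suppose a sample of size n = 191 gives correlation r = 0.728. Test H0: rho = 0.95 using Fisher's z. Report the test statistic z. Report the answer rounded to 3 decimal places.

Fisher z: atanh(0.728) = 0.924459, atanh(0.95) = 1.831781
z = (z_r − z_0)·√(n−3) = (0.924459 − 1.831781)·√188 = -0.907322 · 13.711309 = -12.441

-12.441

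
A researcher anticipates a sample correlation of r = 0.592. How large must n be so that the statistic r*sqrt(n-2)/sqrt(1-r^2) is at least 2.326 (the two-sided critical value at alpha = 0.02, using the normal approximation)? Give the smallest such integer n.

Need r·√(n−2)/√(1−r²) ≥ 2.326
√(n−2) ≥ 2.326·√(1−0.350464) / 0.592 = 2.326·0.805938 / 0.592 = 3.1666
n−2 ≥ 10.0274  ⇒  n ≥ 12.0274
Smallest integer n = 13

13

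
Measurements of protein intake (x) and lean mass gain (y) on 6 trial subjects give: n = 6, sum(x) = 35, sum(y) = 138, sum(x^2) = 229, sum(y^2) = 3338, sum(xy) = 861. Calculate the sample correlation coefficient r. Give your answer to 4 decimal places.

0.8775

Numerator: nΣxy − (Σx)(Σy) = 6·861 − (35)(138) = 336
Denominator: √[(nΣx²−(Σx)²)(nΣy²−(Σy)²)]
  nΣx²−(Σx)² = 6·229 − 1225 = 149;  nΣy²−(Σy)² = 6·3338 − 19044 = 984
  √(149·984) = √146616 = 382.9047
r = 336 / 382.9047 = 0.8775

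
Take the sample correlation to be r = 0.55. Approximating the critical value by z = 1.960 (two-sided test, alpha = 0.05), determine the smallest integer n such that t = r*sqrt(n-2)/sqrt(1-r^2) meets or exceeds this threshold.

11

Need r·√(n−2)/√(1−r²) ≥ 1.960
√(n−2) ≥ 1.960·√(1−0.3025) / 0.55 = 1.960·0.835165 / 0.55 = 2.9762
n−2 ≥ 8.8578  ⇒  n ≥ 10.8578
Smallest integer n = 11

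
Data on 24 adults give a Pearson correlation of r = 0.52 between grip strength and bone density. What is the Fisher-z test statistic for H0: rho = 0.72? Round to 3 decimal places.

Fisher z: atanh(0.52) = 0.576340, atanh(0.72) = 0.907645
z = (z_r − z_0)·√(n−3) = (0.576340 − 0.907645)·√21 = -0.331305 · 4.582576 = -1.518

-1.518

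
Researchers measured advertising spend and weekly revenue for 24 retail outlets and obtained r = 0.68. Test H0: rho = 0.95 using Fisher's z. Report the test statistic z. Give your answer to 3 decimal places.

-4.595

z_r = atanh(0.68) = 0.829114,  z_0 = atanh(0.95) = 1.831781
SE = 1/√(n−3) = 1/√21 = 0.218218
z = (z_r − z_0)/SE = (0.829114 − 1.831781) / 0.218218 = -1.002667 / 0.218218 = -4.595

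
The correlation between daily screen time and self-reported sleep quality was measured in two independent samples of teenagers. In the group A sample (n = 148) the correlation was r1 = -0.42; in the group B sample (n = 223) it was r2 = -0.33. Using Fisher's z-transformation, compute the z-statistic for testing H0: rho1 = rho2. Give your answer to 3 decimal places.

z1 = atanh(-0.42) = -0.447692,  z2 = atanh(-0.33) = -0.342828
SE = √(1/(n1−3) + 1/(n2−3)) = √(1/145 + 1/220) = √(0.0068966 + 0.0045455) = √0.0114421 = 0.106968
z = (z1 − z2)/SE = (-0.447692 − (-0.342828)) / 0.106968 = -0.104864 / 0.106968 = -0.980

-0.980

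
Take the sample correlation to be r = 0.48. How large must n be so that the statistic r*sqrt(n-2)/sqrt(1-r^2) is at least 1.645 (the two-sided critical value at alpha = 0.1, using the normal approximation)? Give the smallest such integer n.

12

Need r·√(n−2)/√(1−r²) ≥ 1.645
√(n−2) ≥ 1.645·√(1−0.2304) / 0.48 = 1.645·0.877268 / 0.48 = 3.0065
n−2 ≥ 9.0390  ⇒  n ≥ 11.0390
Smallest integer n = 12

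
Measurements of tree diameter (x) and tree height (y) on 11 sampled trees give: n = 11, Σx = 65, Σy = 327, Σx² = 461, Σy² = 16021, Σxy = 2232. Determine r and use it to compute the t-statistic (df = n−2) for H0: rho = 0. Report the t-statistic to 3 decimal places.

1.431

Numerator: nΣxy − (Σx)(Σy) = 11·2232 − (65)(327) = 3297
Denominator: √[(nΣx²−(Σx)²)(nΣy²−(Σy)²)]
  nΣx²−(Σx)² = 11·461 − 4225 = 846;  nΣy²−(Σy)² = 11·16021 − 106929 = 69302
  √(846·69302) = √58629492 = 7656.9897
r = 3297 / 7656.9897 = 0.4306
t = r·√(n−2)/√(1−r²) = 0.4306·√9 / √(1−0.185416) = 1.291800 / 0.902543 = 1.431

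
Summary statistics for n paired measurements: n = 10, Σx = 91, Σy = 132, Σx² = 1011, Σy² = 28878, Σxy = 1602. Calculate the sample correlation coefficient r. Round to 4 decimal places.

Numerator: nΣxy − (Σx)(Σy) = 10·1602 − (91)(132) = 4008
Denominator: √[(nΣx²−(Σx)²)(nΣy²−(Σy)²)]
  nΣx²−(Σx)² = 10·1011 − 8281 = 1829;  nΣy²−(Σy)² = 10·28878 − 17424 = 271356
  √(1829·271356) = √496310124 = 22278.0189
r = 4008 / 22278.0189 = 0.1799

0.1799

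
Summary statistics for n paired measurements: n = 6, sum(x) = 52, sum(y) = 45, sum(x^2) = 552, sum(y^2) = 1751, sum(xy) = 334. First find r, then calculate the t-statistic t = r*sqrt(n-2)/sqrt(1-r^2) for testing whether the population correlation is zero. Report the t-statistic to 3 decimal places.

-0.299

Numerator: nΣxy − (Σx)(Σy) = 6·334 − (52)(45) = -336
Denominator: √[(nΣx²−(Σx)²)(nΣy²−(Σy)²)]
  nΣx²−(Σx)² = 6·552 − 2704 = 608;  nΣy²−(Σy)² = 6·1751 − 2025 = 8481
  √(608·8481) = √5156448 = 2270.7814
r = -336 / 2270.7814 = -0.1480
t = r·√(n−2)/√(1−r²) = -0.1480·√4 / √(1−0.021904) = -0.296000 / 0.988987 = -0.299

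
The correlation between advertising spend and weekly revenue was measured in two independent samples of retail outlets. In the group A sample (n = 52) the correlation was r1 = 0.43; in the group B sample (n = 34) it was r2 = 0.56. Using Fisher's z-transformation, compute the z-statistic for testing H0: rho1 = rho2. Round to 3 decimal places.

-0.754

z1 = atanh(0.43) = 0.459897,  z2 = atanh(0.56) = 0.632833
SE = √(1/(n1−3) + 1/(n2−3)) = √(1/49 + 1/31) = √(0.0204082 + 0.0322581) = √0.0526663 = 0.229491
z = (z1 − z2)/SE = (0.459897 − 0.632833) / 0.229491 = -0.172936 / 0.229491 = -0.754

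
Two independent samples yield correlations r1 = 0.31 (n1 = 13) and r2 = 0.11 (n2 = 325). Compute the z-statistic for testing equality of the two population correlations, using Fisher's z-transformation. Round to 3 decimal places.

0.654

z1 = atanh(0.31) = 0.320545,  z2 = atanh(0.11) = 0.110447
SE = √(1/(n1−3) + 1/(n2−3)) = √(1/10 + 1/322) = √(0.1000000 + 0.0031056) = √0.1031056 = 0.321101
z = (z1 − z2)/SE = (0.320545 − 0.110447) / 0.321101 = 0.210098 / 0.321101 = 0.654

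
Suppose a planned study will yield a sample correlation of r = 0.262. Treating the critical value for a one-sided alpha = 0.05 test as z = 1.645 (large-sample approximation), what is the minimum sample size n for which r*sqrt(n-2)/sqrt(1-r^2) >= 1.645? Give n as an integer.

39

Need r·√(n−2)/√(1−r²) ≥ 1.645
√(n−2) ≥ 1.645·√(1−0.068644) / 0.262 = 1.645·0.965068 / 0.262 = 6.0593
n−2 ≥ 36.7151  ⇒  n ≥ 38.7151
Smallest integer n = 39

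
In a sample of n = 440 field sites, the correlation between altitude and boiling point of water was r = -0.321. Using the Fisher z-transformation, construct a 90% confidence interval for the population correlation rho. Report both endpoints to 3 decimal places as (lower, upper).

(-0.390, -0.249)

z_r = atanh(-0.321) = -0.332762;  SE = 1/√(n−3) = 1/√437 = 0.047836
z-limits: -0.332762 ± 1.645·0.047836 = -0.332762 ± 0.078690 = [-0.411452, -0.254072]
ρ-limits: (tanh -0.411452, tanh -0.254072) = (-0.390, -0.249)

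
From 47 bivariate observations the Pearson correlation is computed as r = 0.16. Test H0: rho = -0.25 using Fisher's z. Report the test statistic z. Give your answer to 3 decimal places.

Fisher z: atanh(0.16) = 0.161387, atanh(-0.25) = -0.255413
z = (z_r − z_0)·√(n−3) = (0.161387 − (-0.255413))·√44 = 0.416800 · 6.633250 = 2.765

2.765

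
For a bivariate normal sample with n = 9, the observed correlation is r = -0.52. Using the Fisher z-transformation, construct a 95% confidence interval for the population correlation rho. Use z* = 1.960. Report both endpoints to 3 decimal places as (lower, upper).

Fisher z: z_r = atanh(r) = ½·ln((1+(-0.52))/(1−(-0.52))) = -0.576340
SE(z) = 1/√(n−3) = 1/√6 = 0.408248
95% ⇒ z* = 1.960; margin = 1.960·0.408248 = 0.800166
CI on z-scale: (-1.376506, 0.223826)
Back-transform: tanh(-1.376506) = -0.880166, tanh(0.223826) = 0.220162

(-0.880, 0.220)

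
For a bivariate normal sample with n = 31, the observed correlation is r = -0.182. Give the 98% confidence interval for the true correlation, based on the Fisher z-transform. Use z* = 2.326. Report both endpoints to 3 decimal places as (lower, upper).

(-0.554, 0.250)

Fisher z: z_r = atanh(r) = ½·ln((1+(-0.182))/(1−(-0.182))) = -0.184050
SE(z) = 1/√(n−3) = 1/√28 = 0.188982
98% ⇒ z* = 2.326; margin = 2.326·0.188982 = 0.439572
CI on z-scale: (-0.623622, 0.255522)
Back-transform: tanh(-0.623622) = -0.553645, tanh(0.255522) = 0.250102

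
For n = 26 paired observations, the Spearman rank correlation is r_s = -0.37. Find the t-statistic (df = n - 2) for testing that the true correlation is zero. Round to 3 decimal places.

1 − r_s² = 1 − 0.1369 = 0.8631;  √(1−r_s²) = 0.929032
√(n−2) = √24 = 4.898979
t = r_s·√(n−2)/√(1−r_s²) = -0.37 · 4.898979 / 0.929032 = -1.951

-1.951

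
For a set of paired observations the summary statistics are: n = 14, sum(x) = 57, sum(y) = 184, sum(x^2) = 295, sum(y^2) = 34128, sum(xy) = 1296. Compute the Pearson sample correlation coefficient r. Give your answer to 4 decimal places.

0.3871

Numerator: nΣxy − (Σx)(Σy) = 14·1296 − (57)(184) = 7656
Denominator: √[(nΣx²−(Σx)²)(nΣy²−(Σy)²)]
  nΣx²−(Σx)² = 14·295 − 3249 = 881;  nΣy²−(Σy)² = 14·34128 − 33856 = 443936
  √(881·443936) = √391107616 = 19776.4409
r = 7656 / 19776.4409 = 0.3871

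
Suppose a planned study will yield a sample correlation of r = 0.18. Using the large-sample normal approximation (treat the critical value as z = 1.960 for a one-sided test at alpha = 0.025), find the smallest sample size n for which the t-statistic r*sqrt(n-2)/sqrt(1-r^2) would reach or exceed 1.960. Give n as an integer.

117

Need r·√(n−2)/√(1−r²) ≥ 1.960
√(n−2) ≥ 1.960·√(1−0.0324) / 0.18 = 1.960·0.983667 / 0.18 = 10.7110
n−2 ≥ 114.7255  ⇒  n ≥ 116.7255
Smallest integer n = 117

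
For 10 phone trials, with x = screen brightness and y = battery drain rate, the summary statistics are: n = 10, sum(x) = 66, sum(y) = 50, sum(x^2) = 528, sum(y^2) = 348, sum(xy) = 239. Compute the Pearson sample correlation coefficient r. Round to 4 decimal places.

-0.9563

S_xy = nΣxy − ΣxΣy = 10·239 − 66·50 = 2390 − 3300 = -910
S_xx = nΣx² − (Σx)² = 10·528 − 66² = 5280 − 4356 = 924
S_yy = nΣy² − (Σy)² = 10·348 − 50² = 3480 − 2500 = 980
r = S_xy / √(S_xx·S_yy) = -910 / √(924·980) = -910 / √905520 = -910 / 951.5881 = -0.9563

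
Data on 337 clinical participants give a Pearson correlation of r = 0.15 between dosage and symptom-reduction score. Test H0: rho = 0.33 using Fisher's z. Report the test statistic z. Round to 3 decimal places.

-3.503

z_r = atanh(0.15) = 0.151140,  z_0 = atanh(0.33) = 0.342828
SE = 1/√(n−3) = 1/√334 = 0.054718
z = (z_r − z_0)/SE = (0.151140 − 0.342828) / 0.054718 = -0.191688 / 0.054718 = -3.503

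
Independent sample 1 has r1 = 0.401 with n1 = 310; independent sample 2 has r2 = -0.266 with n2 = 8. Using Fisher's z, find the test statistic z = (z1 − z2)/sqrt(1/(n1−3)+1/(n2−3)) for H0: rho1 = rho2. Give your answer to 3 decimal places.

Fisher z-transforms: z1 = atanh(0.401) = 0.424840, z2 = atanh(-0.266) = -0.272554; difference d = 0.697394
Var(d) = 1/307 + 1/5 = 0.0032573 + 0.2000000 = 0.2032573
z = d/√Var(d) = 0.697394 / √0.2032573 = 0.697394 / 0.450841 = 1.547

1.547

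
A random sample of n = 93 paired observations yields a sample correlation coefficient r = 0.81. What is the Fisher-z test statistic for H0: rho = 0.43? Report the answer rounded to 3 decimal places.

z_r = atanh(0.81) = 1.127029,  z_0 = atanh(0.43) = 0.459897
SE = 1/√(n−3) = 1/√90 = 0.105409
z = (z_r − z_0)/SE = (1.127029 − 0.459897) / 0.105409 = 0.667132 / 0.105409 = 6.329

6.329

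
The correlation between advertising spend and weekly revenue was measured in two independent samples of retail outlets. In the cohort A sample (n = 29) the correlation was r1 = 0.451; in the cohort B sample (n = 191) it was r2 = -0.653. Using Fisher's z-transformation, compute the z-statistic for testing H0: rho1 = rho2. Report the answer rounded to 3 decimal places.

Fisher z-transforms: z1 = atanh(0.451) = 0.485955, z2 = atanh(-0.653) = -0.780511; difference d = 1.266466
Var(d) = 1/26 + 1/188 = 0.0384615 + 0.0053191 = 0.0437806
z = d/√Var(d) = 1.266466 / √0.0437806 = 1.266466 / 0.209238 = 6.053

6.053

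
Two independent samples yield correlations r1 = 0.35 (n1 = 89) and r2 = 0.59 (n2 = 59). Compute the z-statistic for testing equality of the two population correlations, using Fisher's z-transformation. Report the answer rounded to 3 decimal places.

-1.818

Fisher z-transforms: z1 = atanh(0.35) = 0.365444, z2 = atanh(0.59) = 0.677666; difference d = -0.312222
Var(d) = 1/86 + 1/56 = 0.0116279 + 0.0178571 = 0.0294850
z = d/√Var(d) = -0.312222 / √0.0294850 = -0.312222 / 0.171712 = -1.818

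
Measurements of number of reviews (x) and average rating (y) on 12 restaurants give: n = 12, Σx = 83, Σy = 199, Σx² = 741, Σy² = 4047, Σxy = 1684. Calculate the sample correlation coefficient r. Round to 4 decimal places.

0.8711

S_xy = nΣxy − ΣxΣy = 12·1684 − 83·199 = 20208 − 16517 = 3691
S_xx = nΣx² − (Σx)² = 12·741 − 83² = 8892 − 6889 = 2003
S_yy = nΣy² − (Σy)² = 12·4047 − 199² = 48564 − 39601 = 8963
r = S_xy / √(S_xx·S_yy) = 3691 / √(2003·8963) = 3691 / √17952889 = 3691 / 4237.0850 = 0.8711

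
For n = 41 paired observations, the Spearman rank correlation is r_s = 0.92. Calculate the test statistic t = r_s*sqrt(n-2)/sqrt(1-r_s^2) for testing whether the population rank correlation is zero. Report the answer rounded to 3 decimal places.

1 − r_s² = 1 − 0.8464 = 0.1536;  √(1−r_s²) = 0.391918
√(n−2) = √39 = 6.244998
t = r_s·√(n−2)/√(1−r_s²) = 0.92 · 6.244998 / 0.391918 = 14.660

14.660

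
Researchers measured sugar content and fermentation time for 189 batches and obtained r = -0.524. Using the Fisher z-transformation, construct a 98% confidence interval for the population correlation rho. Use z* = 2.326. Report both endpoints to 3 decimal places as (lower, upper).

(-0.637, -0.390)

z_r = atanh(-0.524) = -0.581838;  SE = 1/√(n−3) = 1/√186 = 0.073324
z-limits: -0.581838 ± 2.326·0.073324 = -0.581838 ± 0.170552 = [-0.752390, -0.411286]
ρ-limits: (tanh -0.752390, tanh -0.411286) = (-0.637, -0.390)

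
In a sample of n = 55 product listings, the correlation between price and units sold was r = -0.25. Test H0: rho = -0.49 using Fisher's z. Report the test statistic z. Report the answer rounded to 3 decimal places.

2.024

Fisher z: atanh(-0.25) = -0.255413, atanh(-0.49) = -0.536060
z = (z_r − z_0)·√(n−3) = (-0.255413 − (-0.536060))·√52 = 0.280647 · 7.211103 = 2.024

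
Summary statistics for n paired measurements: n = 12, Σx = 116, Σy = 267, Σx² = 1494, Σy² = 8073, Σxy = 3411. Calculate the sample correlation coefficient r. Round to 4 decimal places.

0.9311

S_xy = nΣxy − ΣxΣy = 12·3411 − 116·267 = 40932 − 30972 = 9960
S_xx = nΣx² − (Σx)² = 12·1494 − 116² = 17928 − 13456 = 4472
S_yy = nΣy² − (Σy)² = 12·8073 − 267² = 96876 − 71289 = 25587
r = S_xy / √(S_xx·S_yy) = 9960 / √(4472·25587) = 9960 / √114425064 = 9960 / 10696.9652 = 0.9311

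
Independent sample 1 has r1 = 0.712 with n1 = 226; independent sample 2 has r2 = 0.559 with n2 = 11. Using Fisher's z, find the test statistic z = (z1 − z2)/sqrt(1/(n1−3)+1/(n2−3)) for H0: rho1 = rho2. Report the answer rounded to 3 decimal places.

0.722

z1 = atanh(0.712) = 0.891229,  z2 = atanh(0.559) = 0.631377
SE = √(1/(n1−3) + 1/(n2−3)) = √(1/223 + 1/8) = √(0.0044843 + 0.1250000) = √0.1294843 = 0.359839
z = (z1 − z2)/SE = (0.891229 − 0.631377) / 0.359839 = 0.259852 / 0.359839 = 0.722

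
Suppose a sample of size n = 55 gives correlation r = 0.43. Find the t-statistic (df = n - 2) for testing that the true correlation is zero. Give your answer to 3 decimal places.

1 − r² = 1 − 0.1849 = 0.8151;  √(1−r²) = 0.902829
√(n−2) = √53 = 7.280110
t = r·√(n−2)/√(1−r²) = 0.43 · 7.280110 / 0.902829 = 3.467

3.467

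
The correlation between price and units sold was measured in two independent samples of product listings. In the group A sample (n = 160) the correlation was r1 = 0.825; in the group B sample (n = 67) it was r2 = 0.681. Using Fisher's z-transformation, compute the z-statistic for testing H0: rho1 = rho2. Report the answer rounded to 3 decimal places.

2.301

Fisher z-transforms: z1 = atanh(0.825) = 1.172275, z2 = atanh(0.681) = 0.830977; difference d = 0.341298
Var(d) = 1/157 + 1/64 = 0.0063694 + 0.0156250 = 0.0219944
z = d/√Var(d) = 0.341298 / √0.0219944 = 0.341298 / 0.148305 = 2.301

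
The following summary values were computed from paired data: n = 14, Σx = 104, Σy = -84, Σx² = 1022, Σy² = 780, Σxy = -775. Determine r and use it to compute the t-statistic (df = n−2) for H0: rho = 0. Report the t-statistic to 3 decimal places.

Numerator: nΣxy − (Σx)(Σy) = 14·(-775) − (104)(-84) = -2114
Denominator: √[(nΣx²−(Σx)²)(nΣy²−(Σy)²)]
  nΣx²−(Σx)² = 14·1022 − 10816 = 3492;  nΣy²−(Σy)² = 14·780 − 7056 = 3864
  √(3492·3864) = √13493088 = 3673.2939
r = -2114 / 3673.2939 = -0.5755
t = r·√(n−2)/√(1−r²) = -0.5755·√12 / √(1−0.331200) = -1.993590 / 0.817802 = -2.438

-2.438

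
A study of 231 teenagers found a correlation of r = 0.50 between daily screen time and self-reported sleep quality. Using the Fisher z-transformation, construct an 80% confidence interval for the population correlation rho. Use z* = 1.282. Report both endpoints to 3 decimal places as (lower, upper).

z_r = atanh(0.50) = 0.549306;  SE = 1/√(n−3) = 1/√228 = 0.066227
z-limits: 0.549306 ± 1.282·0.066227 = 0.549306 ± 0.084903 = [0.464403, 0.634209]
ρ-limits: (tanh 0.464403, tanh 0.634209) = (0.434, 0.561)

(0.434, 0.561)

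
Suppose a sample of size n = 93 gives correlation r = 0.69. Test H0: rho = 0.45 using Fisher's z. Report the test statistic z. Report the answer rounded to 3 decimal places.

z_r = atanh(0.69) = 0.847956,  z_0 = atanh(0.45) = 0.484700
SE = 1/√(n−3) = 1/√90 = 0.105409
z = (z_r − z_0)/SE = (0.847956 − 0.484700) / 0.105409 = 0.363256 / 0.105409 = 3.446

3.446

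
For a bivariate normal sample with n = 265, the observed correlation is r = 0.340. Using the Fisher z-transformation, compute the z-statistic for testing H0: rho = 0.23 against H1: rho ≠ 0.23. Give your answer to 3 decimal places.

1.941

z_r = atanh(0.340) = 0.354093,  z_0 = atanh(0.23) = 0.234189
SE = 1/√(n−3) = 1/√262 = 0.061780
z = (z_r − z_0)/SE = (0.354093 − 0.234189) / 0.061780 = 0.119904 / 0.061780 = 1.941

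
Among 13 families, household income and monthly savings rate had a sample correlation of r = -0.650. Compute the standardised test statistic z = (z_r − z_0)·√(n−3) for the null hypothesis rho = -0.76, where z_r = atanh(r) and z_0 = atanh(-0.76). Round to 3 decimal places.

Fisher z: atanh(-0.650) = -0.775299, atanh(-0.76) = -0.996215
z = (z_r − z_0)·√(n−3) = (-0.775299 − (-0.996215))·√10 = 0.220916 · 3.162278 = 0.699

0.699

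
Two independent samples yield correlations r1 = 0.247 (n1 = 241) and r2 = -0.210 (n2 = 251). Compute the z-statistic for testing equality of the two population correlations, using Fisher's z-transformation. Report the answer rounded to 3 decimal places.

Fisher z-transforms: z1 = atanh(0.247) = 0.252215, z2 = atanh(-0.210) = -0.213171; difference d = 0.465386
Var(d) = 1/238 + 1/248 = 0.0042017 + 0.0040323 = 0.0082340
z = d/√Var(d) = 0.465386 / √0.0082340 = 0.465386 / 0.090741 = 5.129

5.129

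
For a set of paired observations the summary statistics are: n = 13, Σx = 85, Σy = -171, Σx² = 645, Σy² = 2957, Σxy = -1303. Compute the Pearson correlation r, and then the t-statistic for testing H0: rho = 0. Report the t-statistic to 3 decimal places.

-3.605

Numerator: nΣxy − (Σx)(Σy) = 13·(-1303) − (85)(-171) = -2404
Denominator: √[(nΣx²−(Σx)²)(nΣy²−(Σy)²)]
  nΣx²−(Σx)² = 13·645 − 7225 = 1160;  nΣy²−(Σy)² = 13·2957 − 29241 = 9200
  √(1160·9200) = √10672000 = 3266.8027
r = -2404 / 3266.8027 = -0.7359
t = r·√(n−2)/√(1−r²) = -0.7359·√11 / √(1−0.541549) = -2.440704 / 0.677090 = -3.605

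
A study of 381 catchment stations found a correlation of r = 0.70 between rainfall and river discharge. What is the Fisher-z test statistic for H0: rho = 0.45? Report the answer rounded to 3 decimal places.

7.439

z_r = atanh(0.70) = 0.867301,  z_0 = atanh(0.45) = 0.484700
SE = 1/√(n−3) = 1/√378 = 0.051434
z = (z_r − z_0)/SE = (0.867301 − 0.484700) / 0.051434 = 0.382601 / 0.051434 = 7.439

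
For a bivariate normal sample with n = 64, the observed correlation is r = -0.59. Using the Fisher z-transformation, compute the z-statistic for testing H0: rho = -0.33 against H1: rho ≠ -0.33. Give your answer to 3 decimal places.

-2.615

z_r = atanh(-0.59) = -0.677666,  z_0 = atanh(-0.33) = -0.342828
SE = 1/√(n−3) = 1/√61 = 0.128037
z = (z_r − z_0)/SE = (-0.677666 − (-0.342828)) / 0.128037 = -0.334838 / 0.128037 = -2.615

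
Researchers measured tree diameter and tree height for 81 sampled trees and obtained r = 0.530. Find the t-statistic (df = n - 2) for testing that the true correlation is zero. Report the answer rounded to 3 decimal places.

t = r·√(n−2) / √(1−r²) with r = 0.530, n = 81
  = 0.530·√79 / √(1 − 0.280900)
  = 0.530·8.888194 / 0.847998
  = 4.710743 / 0.847998 = 5.555

5.555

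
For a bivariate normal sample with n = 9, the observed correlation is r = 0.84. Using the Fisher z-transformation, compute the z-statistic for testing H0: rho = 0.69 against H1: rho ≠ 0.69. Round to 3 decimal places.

z_r = atanh(0.84) = 1.221174,  z_0 = atanh(0.69) = 0.847956
SE = 1/√(n−3) = 1/√6 = 0.408248
z = (z_r − z_0)/SE = (1.221174 − 0.847956) / 0.408248 = 0.373218 / 0.408248 = 0.914

0.914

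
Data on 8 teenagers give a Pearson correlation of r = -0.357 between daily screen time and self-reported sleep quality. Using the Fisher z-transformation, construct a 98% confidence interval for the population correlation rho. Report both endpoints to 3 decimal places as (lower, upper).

z_r = atanh(-0.357) = -0.373443;  SE = 1/√(n−3) = 1/√5 = 0.447214
z-limits: -0.373443 ± 2.326·0.447214 = -0.373443 ± 1.040220 = [-1.413663, 0.666777]
ρ-limits: (tanh -1.413663, tanh 0.666777) = (-0.888, 0.583)

(-0.888, 0.583)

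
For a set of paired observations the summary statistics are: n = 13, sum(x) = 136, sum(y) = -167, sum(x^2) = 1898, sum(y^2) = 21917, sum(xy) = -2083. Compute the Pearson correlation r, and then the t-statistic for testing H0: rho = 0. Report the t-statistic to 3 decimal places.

-0.366

Numerator: nΣxy − (Σx)(Σy) = 13·(-2083) − (136)(-167) = -4367
Denominator: √[(nΣx²−(Σx)²)(nΣy²−(Σy)²)]
  nΣx²−(Σx)² = 13·1898 − 18496 = 6178;  nΣy²−(Σy)² = 13·21917 − 27889 = 257032
  √(6178·257032) = √1587943696 = 39849.0112
r = -4367 / 39849.0112 = -0.1096
t = r·√(n−2)/√(1−r²) = -0.1096·√11 / √(1−0.012012) = -0.363502 / 0.993976 = -0.366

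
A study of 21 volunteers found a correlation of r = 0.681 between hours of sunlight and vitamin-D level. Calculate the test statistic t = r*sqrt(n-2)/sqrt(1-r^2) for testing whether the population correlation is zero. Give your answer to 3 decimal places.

4.054

t = r·√(n−2) / √(1−r²) with r = 0.681, n = 21
  = 0.681·√19 / √(1 − 0.463761)
  = 0.681·4.358899 / 0.732283
  = 2.968410 / 0.732283 = 4.054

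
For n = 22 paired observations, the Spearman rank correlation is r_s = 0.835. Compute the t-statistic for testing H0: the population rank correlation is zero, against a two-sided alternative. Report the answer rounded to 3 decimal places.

6.786

t = r_s·√(n−2) / √(1−r_s²) with r_s = 0.835, n = 22
  = 0.835·√20 / √(1 − 0.697225)
  = 0.835·4.472136 / 0.550250
  = 3.734234 / 0.550250 = 6.786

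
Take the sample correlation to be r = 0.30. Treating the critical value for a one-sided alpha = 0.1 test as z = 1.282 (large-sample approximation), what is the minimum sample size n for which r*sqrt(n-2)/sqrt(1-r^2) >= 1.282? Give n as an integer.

r√(n−2)/√(1−r²) ≥ 1.282  ⇔  n−2 ≥ (1.282)²·(1−r²)/r²
(1−r²)/r² = (1−0.0900)/0.0900 = 10.1111
n ≥ 2 + 1.643524·10.1111 = 2 + 16.6178 = 18.6178
⌈18.6178⌉ = 19

19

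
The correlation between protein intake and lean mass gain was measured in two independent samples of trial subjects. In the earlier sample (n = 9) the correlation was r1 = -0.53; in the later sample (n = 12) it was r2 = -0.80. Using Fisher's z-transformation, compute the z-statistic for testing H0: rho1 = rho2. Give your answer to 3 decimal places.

z1 = atanh(-0.53) = -0.590145,  z2 = atanh(-0.80) = -1.098612
SE = √(1/(n1−3) + 1/(n2−3)) = √(1/6 + 1/9) = √(0.1666667 + 0.1111111) = √0.2777778 = 0.527046
z = (z1 − z2)/SE = (-0.590145 − (-1.098612)) / 0.527046 = 0.508467 / 0.527046 = 0.965

0.965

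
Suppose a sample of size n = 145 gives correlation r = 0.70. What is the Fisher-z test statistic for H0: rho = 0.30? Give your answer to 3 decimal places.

6.647

Fisher z: atanh(0.70) = 0.867301, atanh(0.30) = 0.309520
z = (z_r − z_0)·√(n−3) = (0.867301 − 0.309520)·√142 = 0.557781 · 11.916375 = 6.647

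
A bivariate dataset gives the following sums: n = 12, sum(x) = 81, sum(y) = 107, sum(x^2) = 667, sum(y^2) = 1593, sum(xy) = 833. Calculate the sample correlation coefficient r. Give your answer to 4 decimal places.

0.3996

Numerator: nΣxy − (Σx)(Σy) = 12·833 − (81)(107) = 1329
Denominator: √[(nΣx²−(Σx)²)(nΣy²−(Σy)²)]
  nΣx²−(Σx)² = 12·667 − 6561 = 1443;  nΣy²−(Σy)² = 12·1593 − 11449 = 7667
  √(1443·7667) = √11063481 = 3326.1811
r = 1329 / 3326.1811 = 0.3996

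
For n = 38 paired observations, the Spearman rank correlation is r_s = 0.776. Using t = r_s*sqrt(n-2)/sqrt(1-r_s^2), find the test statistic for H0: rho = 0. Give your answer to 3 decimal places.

t = r_s·√(n−2) / √(1−r_s²) with r_s = 0.776, n = 38
  = 0.776·√36 / √(1 − 0.602176)
  = 0.776·6.000000 / 0.630733
  = 4.656000 / 0.630733 = 7.382

7.382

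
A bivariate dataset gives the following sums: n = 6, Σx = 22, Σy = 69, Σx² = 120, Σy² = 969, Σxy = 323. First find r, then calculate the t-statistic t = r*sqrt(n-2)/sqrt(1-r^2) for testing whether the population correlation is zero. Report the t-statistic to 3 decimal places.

3.128

Numerator: nΣxy − (Σx)(Σy) = 6·323 − (22)(69) = 420
Denominator: √[(nΣx²−(Σx)²)(nΣy²−(Σy)²)]
  nΣx²−(Σx)² = 6·120 − 484 = 236;  nΣy²−(Σy)² = 6·969 − 4761 = 1053
  √(236·1053) = √248508 = 498.5058
r = 420 / 498.5058 = 0.8425
t = r·√(n−2)/√(1−r²) = 0.8425·√4 / √(1−0.709806) = 1.685000 / 0.538697 = 3.128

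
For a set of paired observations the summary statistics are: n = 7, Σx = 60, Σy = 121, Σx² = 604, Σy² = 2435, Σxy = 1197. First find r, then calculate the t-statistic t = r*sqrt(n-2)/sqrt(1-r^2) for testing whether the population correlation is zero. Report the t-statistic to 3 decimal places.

4.930

S_xy = nΣxy − ΣxΣy = 7·1197 − 60·121 = 8379 − 7260 = 1119
S_xx = nΣx² − (Σx)² = 7·604 − 60² = 4228 − 3600 = 628
S_yy = nΣy² − (Σy)² = 7·2435 − 121² = 17045 − 14641 = 2404
r = S_xy / √(S_xx·S_yy) = 1119 / √(628·2404) = 1119 / √1509712 = 1119 / 1228.7034 = 0.9107
t = r·√(n−2)/√(1−r²) = 0.9107·√5 / √(1−0.829374) = 2.036387 / 0.413069 = 4.930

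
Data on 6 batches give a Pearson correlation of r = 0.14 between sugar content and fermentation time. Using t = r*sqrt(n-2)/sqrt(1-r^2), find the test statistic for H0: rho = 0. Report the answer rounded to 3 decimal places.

0.283

1 − r² = 1 − 0.0196 = 0.9804;  √(1−r²) = 0.990152
√(n−2) = √4 = 2.000000
t = r·√(n−2)/√(1−r²) = 0.14 · 2.000000 / 0.990152 = 0.283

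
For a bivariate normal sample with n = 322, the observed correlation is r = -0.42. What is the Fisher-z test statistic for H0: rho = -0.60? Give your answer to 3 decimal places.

z_r = atanh(-0.42) = -0.447692,  z_0 = atanh(-0.60) = -0.693147
SE = 1/√(n−3) = 1/√319 = 0.055989
z = (z_r − z_0)/SE = (-0.447692 − (-0.693147)) / 0.055989 = 0.245455 / 0.055989 = 4.384

4.384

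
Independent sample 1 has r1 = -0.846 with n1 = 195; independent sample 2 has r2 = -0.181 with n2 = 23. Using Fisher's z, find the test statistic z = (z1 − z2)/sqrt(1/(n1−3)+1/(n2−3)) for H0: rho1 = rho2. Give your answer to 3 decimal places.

-4.507

Fisher z-transforms: z1 = atanh(-0.846) = -1.241912, z2 = atanh(-0.181) = -0.183016; difference d = -1.058896
Var(d) = 1/192 + 1/20 = 0.0052083 + 0.0500000 = 0.0552083
z = d/√Var(d) = -1.058896 / √0.0552083 = -1.058896 / 0.234964 = -4.507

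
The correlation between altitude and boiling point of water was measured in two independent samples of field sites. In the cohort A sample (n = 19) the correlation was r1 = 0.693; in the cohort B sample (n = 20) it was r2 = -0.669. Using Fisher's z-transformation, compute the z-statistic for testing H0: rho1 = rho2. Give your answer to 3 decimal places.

Fisher z-transforms: z1 = atanh(0.693) = 0.853705, z2 = atanh(-0.669) = -0.808931; difference d = 1.662636
Var(d) = 1/16 + 1/17 = 0.0625000 + 0.0588235 = 0.1213235
z = d/√Var(d) = 1.662636 / √0.1213235 = 1.662636 / 0.348315 = 4.773

4.773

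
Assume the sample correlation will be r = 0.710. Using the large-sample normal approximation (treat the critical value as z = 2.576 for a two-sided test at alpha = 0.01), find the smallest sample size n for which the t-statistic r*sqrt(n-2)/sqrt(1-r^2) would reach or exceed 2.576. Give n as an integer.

9

Need r·√(n−2)/√(1−r²) ≥ 2.576
√(n−2) ≥ 2.576·√(1−0.504100) / 0.710 = 2.576·0.704202 / 0.710 = 2.5550
n−2 ≥ 6.5280  ⇒  n ≥ 8.5280
Smallest integer n = 9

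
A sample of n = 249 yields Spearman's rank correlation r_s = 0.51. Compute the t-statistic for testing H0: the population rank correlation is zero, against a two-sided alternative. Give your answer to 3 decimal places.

t = r_s·√(n−2) / √(1−r_s²) with r_s = 0.51, n = 249
  = 0.51·√247 / √(1 − 0.2601)
  = 0.51·15.716234 / 0.860174
  = 8.015279 / 0.860174 = 9.318

9.318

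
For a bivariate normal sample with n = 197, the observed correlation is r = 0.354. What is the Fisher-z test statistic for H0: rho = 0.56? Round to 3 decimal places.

-3.661

z_r = atanh(0.354) = 0.370009,  z_0 = atanh(0.56) = 0.632833
SE = 1/√(n−3) = 1/√194 = 0.071796
z = (z_r − z_0)/SE = (0.370009 − 0.632833) / 0.071796 = -0.262824 / 0.071796 = -3.661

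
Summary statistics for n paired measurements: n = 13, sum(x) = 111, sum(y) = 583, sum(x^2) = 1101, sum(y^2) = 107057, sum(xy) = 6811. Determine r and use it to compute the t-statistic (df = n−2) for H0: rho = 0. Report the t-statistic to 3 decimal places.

2.022

Numerator: nΣxy − (Σx)(Σy) = 13·6811 − (111)(583) = 23830
Denominator: √[(nΣx²−(Σx)²)(nΣy²−(Σy)²)]
  nΣx²−(Σx)² = 13·1101 − 12321 = 1992;  nΣy²−(Σy)² = 13·107057 − 339889 = 1051852
  √(1992·1051852) = √2095289184 = 45774.3289
r = 23830 / 45774.3289 = 0.5206
t = r·√(n−2)/√(1−r²) = 0.5206·√11 / √(1−0.271024) = 1.726635 / 0.853801 = 2.022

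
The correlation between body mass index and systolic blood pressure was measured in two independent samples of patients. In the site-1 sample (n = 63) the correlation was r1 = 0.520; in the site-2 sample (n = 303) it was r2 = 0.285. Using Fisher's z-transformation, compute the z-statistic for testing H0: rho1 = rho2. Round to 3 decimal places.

2.003

Fisher z-transforms: z1 = atanh(0.520) = 0.576340, z2 = atanh(0.285) = 0.293116; difference d = 0.283224
Var(d) = 1/60 + 1/300 = 0.0166667 + 0.0033333 = 0.0200000
z = d/√Var(d) = 0.283224 / √0.0200000 = 0.283224 / 0.141421 = 2.003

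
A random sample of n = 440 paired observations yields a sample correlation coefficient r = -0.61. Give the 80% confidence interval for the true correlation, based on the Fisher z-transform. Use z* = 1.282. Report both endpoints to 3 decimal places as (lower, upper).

Fisher z: z_r = atanh(r) = ½·ln((1+(-0.61))/(1−(-0.61))) = -0.708921
SE(z) = 1/√(n−3) = 1/√437 = 0.047836
80% ⇒ z* = 1.282; margin = 1.282·0.047836 = 0.061326
CI on z-scale: (-0.770247, -0.647595)
Back-transform: tanh(-0.770247) = -0.647073, tanh(-0.647595) = -0.570049

(-0.647, -0.570)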